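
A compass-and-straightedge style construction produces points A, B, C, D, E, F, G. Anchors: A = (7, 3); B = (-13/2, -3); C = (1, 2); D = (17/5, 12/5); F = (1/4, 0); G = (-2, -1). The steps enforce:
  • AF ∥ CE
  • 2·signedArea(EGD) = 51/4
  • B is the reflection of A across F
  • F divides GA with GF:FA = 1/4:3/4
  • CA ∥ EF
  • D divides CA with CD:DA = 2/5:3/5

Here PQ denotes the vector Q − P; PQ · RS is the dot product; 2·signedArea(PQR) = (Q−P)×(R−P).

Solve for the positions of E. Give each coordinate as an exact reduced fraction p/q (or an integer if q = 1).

1. E_x = -23/4  [CA ∥ EF ∩ AF ∥ CE]
2. E_y = -1  [CA ∥ EF ∩ AF ∥ CE]
   → E = (-23/4, -1)

E = (-23/4, -1)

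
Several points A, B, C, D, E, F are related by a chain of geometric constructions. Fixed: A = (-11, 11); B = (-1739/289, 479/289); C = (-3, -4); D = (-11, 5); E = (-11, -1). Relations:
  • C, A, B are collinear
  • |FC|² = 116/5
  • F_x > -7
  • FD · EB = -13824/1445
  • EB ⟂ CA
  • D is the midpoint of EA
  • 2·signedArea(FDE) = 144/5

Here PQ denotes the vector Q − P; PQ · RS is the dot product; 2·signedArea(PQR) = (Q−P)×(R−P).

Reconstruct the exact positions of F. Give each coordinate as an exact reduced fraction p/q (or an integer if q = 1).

F = (-31/5, -2/5)

1. F_x = -31/5  [2·signedArea(FDE) = 144/5 ∩ FD · EB = -13824/1445]
2. F_y = -2/5  [2·signedArea(FDE) = 144/5 ∩ FD · EB = -13824/1445]
   → F = (-31/5, -2/5)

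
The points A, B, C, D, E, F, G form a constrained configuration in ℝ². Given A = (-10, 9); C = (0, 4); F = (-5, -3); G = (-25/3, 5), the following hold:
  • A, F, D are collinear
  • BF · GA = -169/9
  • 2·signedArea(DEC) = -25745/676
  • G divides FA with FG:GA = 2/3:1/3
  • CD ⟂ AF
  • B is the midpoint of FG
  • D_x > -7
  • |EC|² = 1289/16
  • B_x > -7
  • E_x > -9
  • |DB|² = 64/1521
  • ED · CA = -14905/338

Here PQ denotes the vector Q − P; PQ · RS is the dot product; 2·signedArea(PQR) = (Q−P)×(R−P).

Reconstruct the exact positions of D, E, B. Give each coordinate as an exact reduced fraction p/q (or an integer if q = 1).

1. D_x = -1140/169  [A, F, D are collinear ∩ CD ⟂ AF]
2. D_y = 201/169  [A, F, D are collinear ∩ CD ⟂ AF]
   → D = (-1140/169, 201/169)
3. E_x = -35/4  [ED · CA = -14905/338 ∩ 2·signedArea(DEC) = -25745/676]
4. E_y = 6  [ED · CA = -14905/338 ∩ 2·signedArea(DEC) = -25745/676]
   → E = (-35/4, 6)
5. B_x = -20/3  [B is the midpoint of FG]
6. B_y = 1  [B is the midpoint of FG]
   → B = (-20/3, 1)

B = (-20/3, 1)
D = (-1140/169, 201/169)
E = (-35/4, 6)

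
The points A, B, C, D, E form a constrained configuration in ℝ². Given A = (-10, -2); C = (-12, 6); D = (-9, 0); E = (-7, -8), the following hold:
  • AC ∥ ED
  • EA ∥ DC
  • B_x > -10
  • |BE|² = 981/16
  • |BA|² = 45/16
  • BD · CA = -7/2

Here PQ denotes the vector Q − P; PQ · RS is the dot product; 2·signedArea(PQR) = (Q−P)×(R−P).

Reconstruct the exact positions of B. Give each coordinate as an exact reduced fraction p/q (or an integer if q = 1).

B = (-37/4, -1/2)

1. B_x = -37/4  [line -2·x + 8·y + -29/2 = 0 ∩ |BA|² = 45/16]
2. B_y = -1/2  [line -2·x + 8·y + -29/2 = 0 ∩ |BA|² = 45/16]
   → B = (-37/4, -1/2)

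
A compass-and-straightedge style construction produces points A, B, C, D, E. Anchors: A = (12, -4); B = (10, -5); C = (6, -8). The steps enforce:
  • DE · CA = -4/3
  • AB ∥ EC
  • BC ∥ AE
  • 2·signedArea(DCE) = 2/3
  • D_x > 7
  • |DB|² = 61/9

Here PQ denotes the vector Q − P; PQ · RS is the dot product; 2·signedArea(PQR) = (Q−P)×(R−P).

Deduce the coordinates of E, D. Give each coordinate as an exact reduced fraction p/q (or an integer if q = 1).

D = (8, -20/3)
E = (8, -7)

1. E_x = 8  [AB ∥ EC ∩ BC ∥ AE]
2. E_y = -7  [AB ∥ EC ∩ BC ∥ AE]
   → E = (8, -7)
3. D_x = 8  [DE · CA = -4/3 ∩ 2·signedArea(DCE) = 2/3]
4. D_y = -20/3  [DE · CA = -4/3 ∩ 2·signedArea(DCE) = 2/3]
   → D = (8, -20/3)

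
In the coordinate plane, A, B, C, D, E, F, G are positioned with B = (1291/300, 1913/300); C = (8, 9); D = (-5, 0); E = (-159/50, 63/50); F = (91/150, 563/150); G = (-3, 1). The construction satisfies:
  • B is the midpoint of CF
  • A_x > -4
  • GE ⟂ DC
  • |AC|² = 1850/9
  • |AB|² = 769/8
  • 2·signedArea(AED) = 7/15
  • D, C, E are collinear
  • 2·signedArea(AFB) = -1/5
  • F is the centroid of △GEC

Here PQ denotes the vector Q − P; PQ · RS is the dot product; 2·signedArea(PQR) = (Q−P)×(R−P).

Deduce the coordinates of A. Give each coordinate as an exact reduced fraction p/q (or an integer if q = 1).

1. A_x = -11/3  [2·signedArea(AFB) = -1/5 ∩ 2·signedArea(AED) = 7/15]
2. A_y = 2/3  [2·signedArea(AFB) = -1/5 ∩ 2·signedArea(AED) = 7/15]
   → A = (-11/3, 2/3)

A = (-11/3, 2/3)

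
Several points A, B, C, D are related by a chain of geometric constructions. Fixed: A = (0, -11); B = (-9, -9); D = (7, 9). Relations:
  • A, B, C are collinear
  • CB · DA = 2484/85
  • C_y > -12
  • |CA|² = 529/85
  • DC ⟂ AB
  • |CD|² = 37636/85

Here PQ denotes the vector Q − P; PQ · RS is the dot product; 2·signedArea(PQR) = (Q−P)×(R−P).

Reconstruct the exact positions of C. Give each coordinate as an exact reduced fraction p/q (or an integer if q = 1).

C = (207/85, -981/85)

1. C_x = 207/85  [A, B, C are collinear ∩ DC ⟂ AB]
2. C_y = -981/85  [A, B, C are collinear ∩ DC ⟂ AB]
   → C = (207/85, -981/85)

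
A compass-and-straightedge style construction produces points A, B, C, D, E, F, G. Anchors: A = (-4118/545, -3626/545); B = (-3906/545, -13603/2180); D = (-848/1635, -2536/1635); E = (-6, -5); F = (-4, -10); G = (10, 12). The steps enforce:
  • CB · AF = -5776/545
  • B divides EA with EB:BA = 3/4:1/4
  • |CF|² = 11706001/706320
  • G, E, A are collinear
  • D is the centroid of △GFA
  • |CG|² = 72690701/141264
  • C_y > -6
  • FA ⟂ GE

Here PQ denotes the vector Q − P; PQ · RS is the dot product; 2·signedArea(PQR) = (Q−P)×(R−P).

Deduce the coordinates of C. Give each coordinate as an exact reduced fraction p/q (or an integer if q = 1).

C = (-19106/4905, -116353/19620)

1. C_x = -19106/4905  [line -1938/545·x + 1824/545·y + 3268/545 = 0 ∩ |CF|² = 11706001/706320]
2. C_y = -116353/19620  [line -1938/545·x + 1824/545·y + 3268/545 = 0 ∩ |CF|² = 11706001/706320]
   → C = (-19106/4905, -116353/19620)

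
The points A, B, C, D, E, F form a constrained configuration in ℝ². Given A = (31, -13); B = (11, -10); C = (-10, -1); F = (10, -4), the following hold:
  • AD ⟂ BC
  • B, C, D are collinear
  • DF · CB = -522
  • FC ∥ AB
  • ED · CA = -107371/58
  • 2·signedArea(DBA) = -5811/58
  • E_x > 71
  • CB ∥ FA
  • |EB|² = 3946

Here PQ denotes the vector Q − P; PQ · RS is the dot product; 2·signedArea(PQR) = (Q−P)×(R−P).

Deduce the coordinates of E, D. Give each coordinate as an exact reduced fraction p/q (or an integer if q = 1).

1. D_x = 1681/58  [B, C, D are collinear ∩ AD ⟂ BC]
2. D_y = -1027/58  [B, C, D are collinear ∩ AD ⟂ BC]
   → D = (1681/58, -1027/58)
3. E_x = 72  [line -41·x + 12·y + 3252 = 0 ∩ |EB|² = 3946]
4. E_y = -25  [line -41·x + 12·y + 3252 = 0 ∩ |EB|² = 3946]
   → E = (72, -25)

D = (1681/58, -1027/58)
E = (72, -25)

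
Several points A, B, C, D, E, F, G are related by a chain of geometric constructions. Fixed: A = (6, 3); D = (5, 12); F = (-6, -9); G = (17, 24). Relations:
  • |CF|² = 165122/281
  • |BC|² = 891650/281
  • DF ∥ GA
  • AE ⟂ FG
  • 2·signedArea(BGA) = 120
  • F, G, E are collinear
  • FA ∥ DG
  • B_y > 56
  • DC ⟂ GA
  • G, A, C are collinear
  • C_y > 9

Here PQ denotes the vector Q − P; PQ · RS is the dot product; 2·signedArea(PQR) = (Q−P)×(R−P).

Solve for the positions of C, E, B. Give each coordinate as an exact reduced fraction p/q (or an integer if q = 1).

1. C_x = 2665/281  [G, A, C are collinear ∩ DC ⟂ GA]
2. C_y = 2712/281  [G, A, C are collinear ∩ DC ⟂ GA]
   → C = (2665/281, 2712/281)
3. E_x = 2874/809  [F, G, E are collinear ∩ AE ⟂ FG]
4. E_y = 3807/809  [F, G, E are collinear ∩ AE ⟂ FG]
   → E = (2874/809, 3807/809)
5. B_x = 40  [line 21·x + -11·y + -213 = 0 ∩ |BC|² = 891650/281]
6. B_y = 57  [line 21·x + -11·y + -213 = 0 ∩ |BC|² = 891650/281]
   → B = (40, 57)

B = (40, 57)
C = (2665/281, 2712/281)
E = (2874/809, 3807/809)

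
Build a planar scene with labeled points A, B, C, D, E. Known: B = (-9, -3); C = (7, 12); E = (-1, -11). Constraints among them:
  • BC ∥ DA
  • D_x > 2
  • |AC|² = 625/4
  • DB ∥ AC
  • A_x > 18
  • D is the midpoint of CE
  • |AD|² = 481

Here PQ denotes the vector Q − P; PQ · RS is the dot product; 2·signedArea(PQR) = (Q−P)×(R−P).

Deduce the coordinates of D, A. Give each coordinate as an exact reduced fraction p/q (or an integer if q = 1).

1. D_x = 3  [D is the midpoint of CE]
2. D_y = 1/2  [D is the midpoint of CE]
   → D = (3, 1/2)
3. A_x = 19  [DB ∥ AC ∩ BC ∥ DA]
4. A_y = 31/2  [DB ∥ AC ∩ BC ∥ DA]
   → A = (19, 31/2)

A = (19, 31/2)
D = (3, 1/2)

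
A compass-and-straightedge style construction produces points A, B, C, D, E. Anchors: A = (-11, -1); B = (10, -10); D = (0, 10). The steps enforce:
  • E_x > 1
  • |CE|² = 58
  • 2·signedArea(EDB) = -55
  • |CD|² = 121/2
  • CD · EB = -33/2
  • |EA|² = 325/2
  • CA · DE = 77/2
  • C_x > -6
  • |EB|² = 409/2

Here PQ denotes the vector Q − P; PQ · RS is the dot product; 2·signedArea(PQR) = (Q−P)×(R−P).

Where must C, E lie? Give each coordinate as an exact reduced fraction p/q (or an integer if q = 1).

C = (-11/2, 9/2)
E = (3/2, 3/2)

1. E_x = 3/2  [line 20·x + 10·y + -45 = 0 ∩ |EA|² = 325/2]
2. E_y = 3/2  [line 20·x + 10·y + -45 = 0 ∩ |EA|² = 325/2]
   → E = (3/2, 3/2)
3. C_x = -11/2  [CD · EB = -33/2 ∩ CA · DE = 77/2]
4. C_y = 9/2  [CD · EB = -33/2 ∩ CA · DE = 77/2]
   → C = (-11/2, 9/2)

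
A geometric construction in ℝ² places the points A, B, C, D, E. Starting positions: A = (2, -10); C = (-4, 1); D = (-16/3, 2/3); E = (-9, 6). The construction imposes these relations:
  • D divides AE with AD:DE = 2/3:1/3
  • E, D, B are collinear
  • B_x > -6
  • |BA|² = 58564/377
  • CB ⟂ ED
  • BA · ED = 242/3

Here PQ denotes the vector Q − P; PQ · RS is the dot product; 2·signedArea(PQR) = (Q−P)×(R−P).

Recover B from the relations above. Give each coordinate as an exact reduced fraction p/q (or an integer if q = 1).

1. B_x = -1908/377  [E, D, B are collinear ∩ CB ⟂ ED]
2. B_y = 102/377  [E, D, B are collinear ∩ CB ⟂ ED]
   → B = (-1908/377, 102/377)

B = (-1908/377, 102/377)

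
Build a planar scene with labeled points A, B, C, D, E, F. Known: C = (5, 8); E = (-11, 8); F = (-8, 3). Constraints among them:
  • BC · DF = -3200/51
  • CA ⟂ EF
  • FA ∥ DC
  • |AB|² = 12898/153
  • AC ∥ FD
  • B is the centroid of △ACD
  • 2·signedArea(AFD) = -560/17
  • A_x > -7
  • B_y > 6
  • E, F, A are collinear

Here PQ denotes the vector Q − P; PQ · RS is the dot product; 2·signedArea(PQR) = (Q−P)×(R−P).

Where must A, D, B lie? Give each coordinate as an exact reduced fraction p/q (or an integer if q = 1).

A = (-115/17, 16/17)
B = (2/3, 19/3)
D = (64/17, 171/17)

1. A_x = -115/17  [E, F, A are collinear ∩ CA ⟂ EF]
2. A_y = 16/17  [E, F, A are collinear ∩ CA ⟂ EF]
   → A = (-115/17, 16/17)
3. D_x = 64/17  [FA ∥ DC ∩ AC ∥ FD]
4. D_y = 171/17  [FA ∥ DC ∩ AC ∥ FD]
   → D = (64/17, 171/17)
5. B_x = 2/3  [B is the centroid of △ACD]
6. B_y = 19/3  [B is the centroid of △ACD]
   → B = (2/3, 19/3)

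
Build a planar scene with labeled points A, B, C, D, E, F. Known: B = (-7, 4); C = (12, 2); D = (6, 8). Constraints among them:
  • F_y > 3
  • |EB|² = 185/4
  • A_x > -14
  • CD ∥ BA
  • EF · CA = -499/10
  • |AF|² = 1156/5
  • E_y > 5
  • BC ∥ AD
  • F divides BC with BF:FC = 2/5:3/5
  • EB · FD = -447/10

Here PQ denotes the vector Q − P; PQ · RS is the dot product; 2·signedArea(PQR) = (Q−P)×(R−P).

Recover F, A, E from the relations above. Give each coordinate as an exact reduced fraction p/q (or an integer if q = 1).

1. F_x = 3/5  [F divides BC with BF:FC = 2/5:3/5]
2. F_y = 16/5  [F divides BC with BF:FC = 2/5:3/5]
   → F = (3/5, 16/5)
3. A_x = -13  [BC ∥ AD ∩ CD ∥ BA]
4. A_y = 10  [BC ∥ AD ∩ CD ∥ BA]
   → A = (-13, 10)
5. E_x = -1/2  [EF · CA = -499/10 ∩ EB · FD = -447/10]
6. E_y = 6  [EF · CA = -499/10 ∩ EB · FD = -447/10]
   → E = (-1/2, 6)

A = (-13, 10)
E = (-1/2, 6)
F = (3/5, 16/5)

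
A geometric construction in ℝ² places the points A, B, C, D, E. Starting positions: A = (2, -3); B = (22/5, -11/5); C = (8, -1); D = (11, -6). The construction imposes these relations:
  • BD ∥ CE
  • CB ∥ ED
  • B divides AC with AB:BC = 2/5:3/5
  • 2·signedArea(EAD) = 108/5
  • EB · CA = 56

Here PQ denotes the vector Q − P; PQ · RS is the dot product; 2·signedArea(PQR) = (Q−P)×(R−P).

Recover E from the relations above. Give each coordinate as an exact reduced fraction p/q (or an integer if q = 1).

E = (73/5, -24/5)

1. E_x = 73/5  [CB ∥ ED ∩ BD ∥ CE]
2. E_y = -24/5  [CB ∥ ED ∩ BD ∥ CE]
   → E = (73/5, -24/5)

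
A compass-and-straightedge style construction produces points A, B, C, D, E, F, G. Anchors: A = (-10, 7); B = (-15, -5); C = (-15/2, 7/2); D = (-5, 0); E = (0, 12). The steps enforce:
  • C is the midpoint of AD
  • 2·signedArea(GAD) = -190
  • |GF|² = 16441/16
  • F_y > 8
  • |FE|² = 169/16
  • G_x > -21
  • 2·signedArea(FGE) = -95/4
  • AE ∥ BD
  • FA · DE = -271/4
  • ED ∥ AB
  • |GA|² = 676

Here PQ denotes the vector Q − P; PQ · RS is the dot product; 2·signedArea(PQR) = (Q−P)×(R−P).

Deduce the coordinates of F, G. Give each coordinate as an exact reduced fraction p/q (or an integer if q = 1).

1. F_x = -5/4  [line -5·x + -12·y + 407/4 = 0 ∩ |FE|² = 169/16]
2. F_y = 9  [line -5·x + -12·y + 407/4 = 0 ∩ |FE|² = 169/16]
   → F = (-5/4, 9)
3. G_x = -20  [2·signedArea(FGE) = -95/4 ∩ 2·signedArea(GAD) = -190]
4. G_y = -17  [2·signedArea(FGE) = -95/4 ∩ 2·signedArea(GAD) = -190]
   → G = (-20, -17)

F = (-5/4, 9)
G = (-20, -17)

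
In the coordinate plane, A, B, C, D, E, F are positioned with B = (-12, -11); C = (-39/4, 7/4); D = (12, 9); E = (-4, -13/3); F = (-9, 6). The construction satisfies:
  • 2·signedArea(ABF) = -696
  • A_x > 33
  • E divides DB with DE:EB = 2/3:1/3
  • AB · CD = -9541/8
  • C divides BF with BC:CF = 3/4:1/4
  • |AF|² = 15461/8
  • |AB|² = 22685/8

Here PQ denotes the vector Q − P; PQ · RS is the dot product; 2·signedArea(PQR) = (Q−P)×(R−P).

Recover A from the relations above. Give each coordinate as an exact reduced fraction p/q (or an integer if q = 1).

A = (135/4, 65/4)

1. A_x = 135/4  [2·signedArea(ABF) = -696 ∩ AB · CD = -9541/8]
2. A_y = 65/4  [2·signedArea(ABF) = -696 ∩ AB · CD = -9541/8]
   → A = (135/4, 65/4)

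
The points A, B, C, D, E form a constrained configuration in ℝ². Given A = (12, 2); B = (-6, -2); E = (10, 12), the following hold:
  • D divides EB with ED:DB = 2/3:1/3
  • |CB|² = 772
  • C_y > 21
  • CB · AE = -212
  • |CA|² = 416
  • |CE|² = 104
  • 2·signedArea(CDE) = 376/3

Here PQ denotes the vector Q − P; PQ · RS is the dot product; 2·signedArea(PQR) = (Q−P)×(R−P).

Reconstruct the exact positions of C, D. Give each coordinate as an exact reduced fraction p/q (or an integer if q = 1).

1. C_x = 8  [line 2·x + -10·y + 204 = 0 ∩ |CA|² = 416]
2. C_y = 22  [line 2·x + -10·y + 204 = 0 ∩ |CA|² = 416]
   → C = (8, 22)
3. D_x = -2/3  [D divides EB with ED:DB = 2/3:1/3]
4. D_y = 8/3  [D divides EB with ED:DB = 2/3:1/3]
   → D = (-2/3, 8/3)

C = (8, 22)
D = (-2/3, 8/3)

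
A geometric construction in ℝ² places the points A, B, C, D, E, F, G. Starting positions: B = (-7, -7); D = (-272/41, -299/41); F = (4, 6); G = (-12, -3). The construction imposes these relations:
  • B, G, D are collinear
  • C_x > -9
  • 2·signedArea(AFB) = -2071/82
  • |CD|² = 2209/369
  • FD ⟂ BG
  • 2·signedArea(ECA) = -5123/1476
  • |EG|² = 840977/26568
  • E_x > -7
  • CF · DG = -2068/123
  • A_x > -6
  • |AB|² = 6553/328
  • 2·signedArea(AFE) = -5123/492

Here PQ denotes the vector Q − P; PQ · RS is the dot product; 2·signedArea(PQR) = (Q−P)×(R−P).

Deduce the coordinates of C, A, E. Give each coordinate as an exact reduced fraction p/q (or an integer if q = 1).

A = (-887/164, -463/164)
C = (-1051/123, -709/123)
E = (-10129/1476, -7813/1476)

1. C_x = -1051/123  [line 220/41·x + -176/41·y + 2596/123 = 0 ∩ |CD|² = 2209/369]
2. C_y = -709/123  [line 220/41·x + -176/41·y + 2596/123 = 0 ∩ |CD|² = 2209/369]
   → C = (-1051/123, -709/123)
3. A_x = -887/164  [line 13·x + -11·y + 3219/82 = 0 ∩ |AB|² = 6553/328]
4. A_y = -463/164  [line 13·x + -11·y + 3219/82 = 0 ∩ |AB|² = 6553/328]
   → A = (-887/164, -463/164)
5. E_x = -10129/1476  [line -1447/164·x + 1543/164·y + -5287/492 = 0 ∩ |EG|² = 840977/26568]
6. E_y = -7813/1476  [line -1447/164·x + 1543/164·y + -5287/492 = 0 ∩ |EG|² = 840977/26568]
   → E = (-10129/1476, -7813/1476)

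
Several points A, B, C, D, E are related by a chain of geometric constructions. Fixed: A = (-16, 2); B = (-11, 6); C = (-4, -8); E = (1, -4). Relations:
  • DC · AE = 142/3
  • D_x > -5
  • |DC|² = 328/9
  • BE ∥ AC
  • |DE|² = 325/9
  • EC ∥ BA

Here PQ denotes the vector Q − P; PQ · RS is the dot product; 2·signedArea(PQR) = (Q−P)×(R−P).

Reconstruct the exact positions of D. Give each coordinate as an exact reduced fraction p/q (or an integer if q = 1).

1. D_x = -14/3  [line -17·x + 6·y + -202/3 = 0 ∩ |DC|² = 328/9]
2. D_y = -2  [line -17·x + 6·y + -202/3 = 0 ∩ |DC|² = 328/9]
   → D = (-14/3, -2)

D = (-14/3, -2)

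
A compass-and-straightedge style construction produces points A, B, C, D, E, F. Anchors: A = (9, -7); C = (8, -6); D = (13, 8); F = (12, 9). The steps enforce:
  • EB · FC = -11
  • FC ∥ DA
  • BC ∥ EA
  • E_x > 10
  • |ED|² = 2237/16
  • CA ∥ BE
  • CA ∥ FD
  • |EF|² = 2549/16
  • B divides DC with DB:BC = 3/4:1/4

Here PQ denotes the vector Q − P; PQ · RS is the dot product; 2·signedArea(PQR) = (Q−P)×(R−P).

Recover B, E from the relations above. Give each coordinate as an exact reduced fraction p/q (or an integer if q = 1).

1. B_x = 37/4  [B divides DC with DB:BC = 3/4:1/4]
2. B_y = -5/2  [B divides DC with DB:BC = 3/4:1/4]
   → B = (37/4, -5/2)
3. E_x = 41/4  [BC ∥ EA ∩ CA ∥ BE]
4. E_y = -7/2  [BC ∥ EA ∩ CA ∥ BE]
   → E = (41/4, -7/2)

B = (37/4, -5/2)
E = (41/4, -7/2)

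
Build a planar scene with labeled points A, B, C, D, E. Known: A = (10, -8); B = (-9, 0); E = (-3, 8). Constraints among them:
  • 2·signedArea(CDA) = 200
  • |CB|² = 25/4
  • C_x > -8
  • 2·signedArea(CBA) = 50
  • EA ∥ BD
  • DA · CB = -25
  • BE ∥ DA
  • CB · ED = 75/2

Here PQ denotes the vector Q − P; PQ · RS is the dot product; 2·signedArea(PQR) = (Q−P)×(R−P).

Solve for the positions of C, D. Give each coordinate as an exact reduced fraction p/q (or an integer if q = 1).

1. C_x = -15/2  [line 8·x + 19·y + 22 = 0 ∩ |CB|² = 25/4]
2. C_y = 2  [line 8·x + 19·y + 22 = 0 ∩ |CB|² = 25/4]
   → C = (-15/2, 2)
3. D_x = 4  [2·signedArea(CDA) = 200 ∩ BE ∥ DA]
4. D_y = -16  [2·signedArea(CDA) = 200 ∩ BE ∥ DA]
   → D = (4, -16)

C = (-15/2, 2)
D = (4, -16)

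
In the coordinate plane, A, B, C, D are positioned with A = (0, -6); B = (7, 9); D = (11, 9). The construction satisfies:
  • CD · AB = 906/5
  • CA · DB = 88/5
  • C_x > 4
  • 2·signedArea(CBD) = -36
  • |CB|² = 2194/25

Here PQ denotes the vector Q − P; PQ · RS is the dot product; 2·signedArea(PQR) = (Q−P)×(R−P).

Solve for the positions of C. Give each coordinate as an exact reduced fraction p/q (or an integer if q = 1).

1. C_x = 22/5  [2·signedArea(CBD) = -36 ∩ CD · AB = 906/5]
2. C_y = 0  [2·signedArea(CBD) = -36 ∩ CD · AB = 906/5]
   → C = (22/5, 0)

C = (22/5, 0)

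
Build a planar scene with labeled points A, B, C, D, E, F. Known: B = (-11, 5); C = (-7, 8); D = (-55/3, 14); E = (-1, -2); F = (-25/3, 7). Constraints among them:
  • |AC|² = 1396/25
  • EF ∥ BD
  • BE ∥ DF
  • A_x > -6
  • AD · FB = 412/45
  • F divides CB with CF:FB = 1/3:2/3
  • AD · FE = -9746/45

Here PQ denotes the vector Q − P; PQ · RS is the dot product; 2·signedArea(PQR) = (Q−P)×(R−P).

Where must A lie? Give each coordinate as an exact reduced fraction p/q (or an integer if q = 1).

A = (-5, 4/5)

1. A_x = -5  [AD · FE = -9746/45 ∩ AD · FB = 412/45]
2. A_y = 4/5  [AD · FE = -9746/45 ∩ AD · FB = 412/45]
   → A = (-5, 4/5)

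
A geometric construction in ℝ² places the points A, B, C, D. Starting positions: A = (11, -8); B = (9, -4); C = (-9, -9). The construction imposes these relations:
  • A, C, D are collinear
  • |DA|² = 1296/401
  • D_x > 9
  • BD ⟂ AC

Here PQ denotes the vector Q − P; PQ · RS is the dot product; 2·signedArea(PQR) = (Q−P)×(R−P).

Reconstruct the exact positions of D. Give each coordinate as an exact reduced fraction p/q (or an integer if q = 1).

1. D_x = 3691/401  [A, C, D are collinear ∩ BD ⟂ AC]
2. D_y = -3244/401  [A, C, D are collinear ∩ BD ⟂ AC]
   → D = (3691/401, -3244/401)

D = (3691/401, -3244/401)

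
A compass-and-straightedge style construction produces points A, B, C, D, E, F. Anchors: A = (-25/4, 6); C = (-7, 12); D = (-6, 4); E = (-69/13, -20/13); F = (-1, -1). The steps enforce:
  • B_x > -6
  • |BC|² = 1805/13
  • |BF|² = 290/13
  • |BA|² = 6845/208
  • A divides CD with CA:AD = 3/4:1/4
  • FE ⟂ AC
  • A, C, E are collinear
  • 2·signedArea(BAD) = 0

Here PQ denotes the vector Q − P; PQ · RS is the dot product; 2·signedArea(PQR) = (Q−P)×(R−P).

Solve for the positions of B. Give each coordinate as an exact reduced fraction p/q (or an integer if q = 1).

B = (-72/13, 4/13)

1. B_x = -72/13  [line 2·x + 1/4·y + 11 = 0 ∩ |BA|² = 6845/208]
2. B_y = 4/13  [line 2·x + 1/4·y + 11 = 0 ∩ |BA|² = 6845/208]
   → B = (-72/13, 4/13)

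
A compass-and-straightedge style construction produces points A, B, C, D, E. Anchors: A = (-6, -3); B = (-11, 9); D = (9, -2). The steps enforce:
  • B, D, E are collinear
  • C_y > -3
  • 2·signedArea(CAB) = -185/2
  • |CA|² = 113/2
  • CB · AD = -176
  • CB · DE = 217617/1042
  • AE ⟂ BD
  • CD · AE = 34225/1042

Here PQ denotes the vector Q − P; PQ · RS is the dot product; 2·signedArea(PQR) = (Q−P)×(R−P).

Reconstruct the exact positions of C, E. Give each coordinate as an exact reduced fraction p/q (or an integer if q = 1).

C = (3/2, -5/2)
E = (-1091/521, 2137/521)

1. C_x = 3/2  [CB · AD = -176 ∩ 2·signedArea(CAB) = -185/2]
2. C_y = -5/2  [CB · AD = -176 ∩ 2·signedArea(CAB) = -185/2]
   → C = (3/2, -5/2)
3. E_x = -1091/521  [CB · DE = 217617/1042 ∩ B, D, E are collinear]
4. E_y = 2137/521  [CB · DE = 217617/1042 ∩ B, D, E are collinear]
   → E = (-1091/521, 2137/521)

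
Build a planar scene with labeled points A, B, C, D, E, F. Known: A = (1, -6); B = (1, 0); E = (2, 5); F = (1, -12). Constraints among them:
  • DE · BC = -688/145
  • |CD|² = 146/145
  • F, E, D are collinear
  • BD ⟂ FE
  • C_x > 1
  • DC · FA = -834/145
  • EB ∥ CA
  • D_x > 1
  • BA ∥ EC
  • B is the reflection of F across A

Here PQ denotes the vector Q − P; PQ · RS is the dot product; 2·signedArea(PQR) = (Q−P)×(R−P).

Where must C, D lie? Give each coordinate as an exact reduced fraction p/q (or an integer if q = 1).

1. C_x = 2  [EB ∥ CA ∩ BA ∥ EC]
2. C_y = -1  [EB ∥ CA ∩ BA ∥ EC]
   → C = (2, -1)
3. D_x = 247/145  [F, E, D are collinear ∩ BD ⟂ FE]
4. D_y = -6/145  [F, E, D are collinear ∩ BD ⟂ FE]
   → D = (247/145, -6/145)

C = (2, -1)
D = (247/145, -6/145)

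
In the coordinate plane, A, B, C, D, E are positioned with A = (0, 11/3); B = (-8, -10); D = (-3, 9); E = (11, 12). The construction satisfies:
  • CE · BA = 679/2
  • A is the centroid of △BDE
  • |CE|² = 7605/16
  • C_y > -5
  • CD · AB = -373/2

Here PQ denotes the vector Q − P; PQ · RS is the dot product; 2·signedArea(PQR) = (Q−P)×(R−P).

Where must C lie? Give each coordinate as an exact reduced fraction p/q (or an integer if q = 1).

C = (-13/4, -9/2)

1. C_x = -13/4  [line 8·x + 41/3·y + 175/2 = 0 ∩ |CE|² = 7605/16]
2. C_y = -9/2  [line 8·x + 41/3·y + 175/2 = 0 ∩ |CE|² = 7605/16]
   → C = (-13/4, -9/2)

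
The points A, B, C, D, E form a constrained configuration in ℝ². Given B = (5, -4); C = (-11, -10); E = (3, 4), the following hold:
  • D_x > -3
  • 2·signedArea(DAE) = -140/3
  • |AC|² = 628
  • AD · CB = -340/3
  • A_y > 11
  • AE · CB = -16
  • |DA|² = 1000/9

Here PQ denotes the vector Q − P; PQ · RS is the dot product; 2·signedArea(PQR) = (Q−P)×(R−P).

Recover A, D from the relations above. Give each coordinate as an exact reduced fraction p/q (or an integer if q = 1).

1. A_x = 1  [line -16·x + -6·y + 88 = 0 ∩ |AC|² = 628]
2. A_y = 12  [line -16·x + -6·y + 88 = 0 ∩ |AC|² = 628]
   → A = (1, 12)
3. D_x = -7/3  [AD · CB = -340/3 ∩ 2·signedArea(DAE) = -140/3]
4. D_y = 2  [AD · CB = -340/3 ∩ 2·signedArea(DAE) = -140/3]
   → D = (-7/3, 2)

A = (1, 12)
D = (-7/3, 2)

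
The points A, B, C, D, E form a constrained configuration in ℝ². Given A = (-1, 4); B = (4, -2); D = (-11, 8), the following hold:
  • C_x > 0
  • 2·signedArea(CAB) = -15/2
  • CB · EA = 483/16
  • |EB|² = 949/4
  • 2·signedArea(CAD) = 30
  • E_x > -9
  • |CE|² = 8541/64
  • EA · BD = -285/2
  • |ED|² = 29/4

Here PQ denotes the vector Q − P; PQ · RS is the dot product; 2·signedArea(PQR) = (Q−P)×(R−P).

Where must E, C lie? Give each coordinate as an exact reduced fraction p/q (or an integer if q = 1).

C = (7/8, 1/4)
E = (-17/2, 7)

1. E_x = -17/2  [line 15·x + -10·y + 395/2 = 0 ∩ |ED|² = 29/4]
2. E_y = 7  [line 15·x + -10·y + 395/2 = 0 ∩ |ED|² = 29/4]
   → E = (-17/2, 7)
3. C_x = 7/8  [2·signedArea(CAD) = 30 ∩ 2·signedArea(CAB) = -15/2]
4. C_y = 1/4  [2·signedArea(CAD) = 30 ∩ 2·signedArea(CAB) = -15/2]
   → C = (7/8, 1/4)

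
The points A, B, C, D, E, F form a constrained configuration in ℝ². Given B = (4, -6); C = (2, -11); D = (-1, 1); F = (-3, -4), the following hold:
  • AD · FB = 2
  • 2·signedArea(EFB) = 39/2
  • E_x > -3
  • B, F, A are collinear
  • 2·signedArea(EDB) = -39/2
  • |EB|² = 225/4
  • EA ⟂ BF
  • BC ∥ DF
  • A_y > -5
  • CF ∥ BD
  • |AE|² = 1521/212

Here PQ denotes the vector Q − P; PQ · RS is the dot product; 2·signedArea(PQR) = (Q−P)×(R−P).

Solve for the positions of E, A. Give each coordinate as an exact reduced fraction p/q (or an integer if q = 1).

1. E_x = -2  [2·signedArea(EDB) = -39/2 ∩ 2·signedArea(EFB) = 39/2]
2. E_y = -3/2  [2·signedArea(EDB) = -39/2 ∩ 2·signedArea(EFB) = 39/2]
   → E = (-2, -3/2)
3. A_x = -145/53  [B, F, A are collinear ∩ EA ⟂ BF]
4. A_y = -216/53  [B, F, A are collinear ∩ EA ⟂ BF]
   → A = (-145/53, -216/53)

A = (-145/53, -216/53)
E = (-2, -3/2)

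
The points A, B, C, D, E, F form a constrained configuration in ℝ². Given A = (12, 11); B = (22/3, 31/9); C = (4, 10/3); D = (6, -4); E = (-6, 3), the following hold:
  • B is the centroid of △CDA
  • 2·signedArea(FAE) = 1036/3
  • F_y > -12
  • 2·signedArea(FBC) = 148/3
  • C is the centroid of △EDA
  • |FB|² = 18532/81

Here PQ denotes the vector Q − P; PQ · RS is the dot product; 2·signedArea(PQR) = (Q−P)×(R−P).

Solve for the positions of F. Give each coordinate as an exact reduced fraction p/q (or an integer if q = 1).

F = (14/3, -103/9)

1. F_x = 14/3  [2·signedArea(FAE) = 1036/3 ∩ 2·signedArea(FBC) = 148/3]
2. F_y = -103/9  [2·signedArea(FAE) = 1036/3 ∩ 2·signedArea(FBC) = 148/3]
   → F = (14/3, -103/9)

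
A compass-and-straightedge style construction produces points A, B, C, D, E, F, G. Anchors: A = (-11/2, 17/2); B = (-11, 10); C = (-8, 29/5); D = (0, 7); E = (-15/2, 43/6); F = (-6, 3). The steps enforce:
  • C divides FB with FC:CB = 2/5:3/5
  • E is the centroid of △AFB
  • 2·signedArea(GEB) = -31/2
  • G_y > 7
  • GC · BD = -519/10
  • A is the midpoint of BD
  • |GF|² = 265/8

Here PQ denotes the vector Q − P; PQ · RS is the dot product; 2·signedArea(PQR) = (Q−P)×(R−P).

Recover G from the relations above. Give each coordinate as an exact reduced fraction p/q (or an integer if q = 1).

G = (-11/4, 31/4)

1. G_x = -11/4  [GC · BD = -519/10 ∩ 2·signedArea(GEB) = -31/2]
2. G_y = 31/4  [GC · BD = -519/10 ∩ 2·signedArea(GEB) = -31/2]
   → G = (-11/4, 31/4)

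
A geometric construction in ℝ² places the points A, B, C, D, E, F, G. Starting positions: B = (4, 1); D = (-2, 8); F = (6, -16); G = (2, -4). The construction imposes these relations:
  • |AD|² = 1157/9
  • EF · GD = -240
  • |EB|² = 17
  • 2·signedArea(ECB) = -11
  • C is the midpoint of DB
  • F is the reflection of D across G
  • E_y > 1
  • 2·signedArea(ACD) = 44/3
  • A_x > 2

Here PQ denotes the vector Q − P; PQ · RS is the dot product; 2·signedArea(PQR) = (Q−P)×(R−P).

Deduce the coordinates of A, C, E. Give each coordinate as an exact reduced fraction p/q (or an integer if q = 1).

A = (8/3, -7/3)
C = (1, 9/2)
E = (0, 2)

1. C_x = 1  [C is the midpoint of DB]
2. C_y = 9/2  [C is the midpoint of DB]
   → C = (1, 9/2)
3. E_x = 0  [EF · GD = -240 ∩ 2·signedArea(ECB) = -11]
4. E_y = 2  [EF · GD = -240 ∩ 2·signedArea(ECB) = -11]
   → E = (0, 2)
5. A_x = 8/3  [line -7/2·x + -3·y + 7/3 = 0 ∩ |AD|² = 1157/9]
6. A_y = -7/3  [line -7/2·x + -3·y + 7/3 = 0 ∩ |AD|² = 1157/9]
   → A = (8/3, -7/3)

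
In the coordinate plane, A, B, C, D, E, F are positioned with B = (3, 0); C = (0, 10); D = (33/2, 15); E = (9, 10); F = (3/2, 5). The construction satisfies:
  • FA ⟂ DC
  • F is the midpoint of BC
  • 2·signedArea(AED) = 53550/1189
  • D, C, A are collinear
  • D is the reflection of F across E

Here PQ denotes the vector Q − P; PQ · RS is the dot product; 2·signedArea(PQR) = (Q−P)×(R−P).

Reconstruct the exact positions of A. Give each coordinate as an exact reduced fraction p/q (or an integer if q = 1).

A = (-33/2378, 11885/1189)

1. A_x = -33/2378  [D, C, A are collinear ∩ FA ⟂ DC]
2. A_y = 11885/1189  [D, C, A are collinear ∩ FA ⟂ DC]
   → A = (-33/2378, 11885/1189)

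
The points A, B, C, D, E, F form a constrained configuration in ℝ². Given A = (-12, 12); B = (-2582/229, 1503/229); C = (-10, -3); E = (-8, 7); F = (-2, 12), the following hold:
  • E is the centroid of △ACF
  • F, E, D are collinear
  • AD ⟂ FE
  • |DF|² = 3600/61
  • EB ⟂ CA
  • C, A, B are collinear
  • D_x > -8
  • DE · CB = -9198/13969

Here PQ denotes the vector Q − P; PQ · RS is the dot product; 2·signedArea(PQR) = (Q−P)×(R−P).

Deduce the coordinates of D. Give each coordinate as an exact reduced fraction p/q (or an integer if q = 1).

1. D_x = -482/61  [F, E, D are collinear ∩ AD ⟂ FE]
2. D_y = 432/61  [F, E, D are collinear ∩ AD ⟂ FE]
   → D = (-482/61, 432/61)

D = (-482/61, 432/61)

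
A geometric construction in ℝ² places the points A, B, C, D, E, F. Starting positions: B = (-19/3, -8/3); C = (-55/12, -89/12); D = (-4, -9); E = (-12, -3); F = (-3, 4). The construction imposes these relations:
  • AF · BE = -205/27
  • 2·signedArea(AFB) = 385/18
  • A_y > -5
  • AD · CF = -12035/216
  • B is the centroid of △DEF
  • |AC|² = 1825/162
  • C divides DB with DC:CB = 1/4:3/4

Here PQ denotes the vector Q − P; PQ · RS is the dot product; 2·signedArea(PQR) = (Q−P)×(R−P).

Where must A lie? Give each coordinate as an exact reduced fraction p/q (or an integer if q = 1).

A = (-139/36, -149/36)

1. A_x = -139/36  [AD · CF = -12035/216 ∩ 2·signedArea(AFB) = 385/18]
2. A_y = -149/36  [AD · CF = -12035/216 ∩ 2·signedArea(AFB) = 385/18]
   → A = (-139/36, -149/36)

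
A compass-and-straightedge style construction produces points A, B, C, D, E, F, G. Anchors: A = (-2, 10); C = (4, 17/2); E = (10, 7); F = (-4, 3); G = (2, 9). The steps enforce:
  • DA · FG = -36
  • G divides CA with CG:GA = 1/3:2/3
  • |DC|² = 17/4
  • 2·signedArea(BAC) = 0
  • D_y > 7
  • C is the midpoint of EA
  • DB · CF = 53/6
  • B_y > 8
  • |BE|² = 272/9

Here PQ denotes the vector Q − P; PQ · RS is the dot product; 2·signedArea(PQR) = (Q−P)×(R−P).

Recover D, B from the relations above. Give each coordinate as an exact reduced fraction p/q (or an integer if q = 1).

1. B_x = 14/3  [line 3/2·x + 6·y + -57 = 0 ∩ |BE|² = 272/9]
2. B_y = 25/3  [line 3/2·x + 6·y + -57 = 0 ∩ |BE|² = 272/9]
   → B = (14/3, 25/3)
3. D_x = 6  [DA · FG = -36 ∩ DB · CF = 53/6]
4. D_y = 8  [DA · FG = -36 ∩ DB · CF = 53/6]
   → D = (6, 8)

B = (14/3, 25/3)
D = (6, 8)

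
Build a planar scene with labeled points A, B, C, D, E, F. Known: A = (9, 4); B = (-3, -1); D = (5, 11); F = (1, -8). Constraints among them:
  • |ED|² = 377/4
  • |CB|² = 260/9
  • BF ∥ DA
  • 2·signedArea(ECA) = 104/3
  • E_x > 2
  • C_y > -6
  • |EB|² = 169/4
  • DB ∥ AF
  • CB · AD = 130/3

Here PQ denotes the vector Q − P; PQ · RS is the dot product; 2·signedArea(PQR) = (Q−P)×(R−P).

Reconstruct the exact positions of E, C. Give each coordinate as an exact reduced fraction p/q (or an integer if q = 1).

1. C_x = -1/3  [line 4·x + -7·y + -115/3 = 0 ∩ |CB|² = 260/9]
2. C_y = -17/3  [line 4·x + -7·y + -115/3 = 0 ∩ |CB|² = 260/9]
   → C = (-1/3, -17/3)
3. E_x = 3  [line -29/3·x + 28/3·y + 15 = 0 ∩ |EB|² = 169/4]
4. E_y = 3/2  [line -29/3·x + 28/3·y + 15 = 0 ∩ |EB|² = 169/4]
   → E = (3, 3/2)

C = (-1/3, -17/3)
E = (3, 3/2)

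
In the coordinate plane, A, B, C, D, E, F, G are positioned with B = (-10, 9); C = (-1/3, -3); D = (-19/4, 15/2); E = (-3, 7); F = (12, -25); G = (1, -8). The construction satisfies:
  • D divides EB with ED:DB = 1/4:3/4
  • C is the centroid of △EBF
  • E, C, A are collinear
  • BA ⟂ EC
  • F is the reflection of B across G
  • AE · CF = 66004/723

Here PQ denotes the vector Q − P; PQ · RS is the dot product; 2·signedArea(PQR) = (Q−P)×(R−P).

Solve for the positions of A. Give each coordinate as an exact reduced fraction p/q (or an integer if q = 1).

1. A_x = -955/241  [E, C, A are collinear ∩ BA ⟂ EC]
2. A_y = 2557/241  [E, C, A are collinear ∩ BA ⟂ EC]
   → A = (-955/241, 2557/241)

A = (-955/241, 2557/241)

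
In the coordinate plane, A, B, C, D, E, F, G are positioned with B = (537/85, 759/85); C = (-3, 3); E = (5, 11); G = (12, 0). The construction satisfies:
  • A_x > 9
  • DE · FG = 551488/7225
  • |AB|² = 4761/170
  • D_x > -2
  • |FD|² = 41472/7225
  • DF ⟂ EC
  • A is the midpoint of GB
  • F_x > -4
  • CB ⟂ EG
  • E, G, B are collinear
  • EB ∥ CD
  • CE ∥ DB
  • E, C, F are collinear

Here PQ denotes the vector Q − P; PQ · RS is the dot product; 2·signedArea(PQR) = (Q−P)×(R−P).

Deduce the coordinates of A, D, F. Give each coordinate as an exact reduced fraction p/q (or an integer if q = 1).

1. A_x = 1557/170  [A is the midpoint of GB]
2. A_y = 759/170  [A is the midpoint of GB]
   → A = (1557/170, 759/170)
3. D_x = -143/85  [CE ∥ DB ∩ EB ∥ CD]
4. D_y = 79/85  [CE ∥ DB ∩ EB ∥ CD]
   → D = (-143/85, 79/85)
5. F_x = -287/85  [E, C, F are collinear ∩ DF ⟂ EC]
6. F_y = 223/85  [E, C, F are collinear ∩ DF ⟂ EC]
   → F = (-287/85, 223/85)

A = (1557/170, 759/170)
D = (-143/85, 79/85)
F = (-287/85, 223/85)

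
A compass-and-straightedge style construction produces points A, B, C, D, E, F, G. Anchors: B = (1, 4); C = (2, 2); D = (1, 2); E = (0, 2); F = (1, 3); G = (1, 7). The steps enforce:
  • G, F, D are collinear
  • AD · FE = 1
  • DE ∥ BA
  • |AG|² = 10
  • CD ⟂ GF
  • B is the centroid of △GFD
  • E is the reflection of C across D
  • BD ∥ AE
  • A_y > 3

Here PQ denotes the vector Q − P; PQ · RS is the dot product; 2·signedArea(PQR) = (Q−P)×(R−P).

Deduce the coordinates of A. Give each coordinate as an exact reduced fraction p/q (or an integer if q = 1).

A = (0, 4)

1. A_x = 0  [BD ∥ AE ∩ DE ∥ BA]
2. A_y = 4  [BD ∥ AE ∩ DE ∥ BA]
   → A = (0, 4)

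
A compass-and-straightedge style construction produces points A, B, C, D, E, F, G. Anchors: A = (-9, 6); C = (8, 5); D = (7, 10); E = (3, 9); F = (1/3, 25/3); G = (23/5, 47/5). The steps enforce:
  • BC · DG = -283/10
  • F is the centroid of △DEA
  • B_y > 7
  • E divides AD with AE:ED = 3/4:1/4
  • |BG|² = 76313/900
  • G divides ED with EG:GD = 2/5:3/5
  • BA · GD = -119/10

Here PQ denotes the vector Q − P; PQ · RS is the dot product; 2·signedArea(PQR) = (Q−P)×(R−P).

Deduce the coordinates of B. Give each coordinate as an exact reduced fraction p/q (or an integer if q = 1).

B = (-13/3, 43/6)

1. B_x = -13/3  [line 12/5·x + 3/5·y + 61/10 = 0 ∩ |BG|² = 76313/900]
2. B_y = 43/6  [line 12/5·x + 3/5·y + 61/10 = 0 ∩ |BG|² = 76313/900]
   → B = (-13/3, 43/6)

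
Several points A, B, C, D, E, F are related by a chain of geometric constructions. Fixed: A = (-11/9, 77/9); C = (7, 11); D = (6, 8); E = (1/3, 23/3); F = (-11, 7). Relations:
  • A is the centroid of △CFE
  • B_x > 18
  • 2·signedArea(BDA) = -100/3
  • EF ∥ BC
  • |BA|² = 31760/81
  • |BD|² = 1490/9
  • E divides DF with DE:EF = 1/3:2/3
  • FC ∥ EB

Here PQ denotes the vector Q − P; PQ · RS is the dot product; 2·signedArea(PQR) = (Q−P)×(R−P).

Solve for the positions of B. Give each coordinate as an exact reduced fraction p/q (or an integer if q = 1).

1. B_x = 55/3  [EF ∥ BC ∩ FC ∥ EB]
2. B_y = 35/3  [EF ∥ BC ∩ FC ∥ EB]
   → B = (55/3, 35/3)

B = (55/3, 35/3)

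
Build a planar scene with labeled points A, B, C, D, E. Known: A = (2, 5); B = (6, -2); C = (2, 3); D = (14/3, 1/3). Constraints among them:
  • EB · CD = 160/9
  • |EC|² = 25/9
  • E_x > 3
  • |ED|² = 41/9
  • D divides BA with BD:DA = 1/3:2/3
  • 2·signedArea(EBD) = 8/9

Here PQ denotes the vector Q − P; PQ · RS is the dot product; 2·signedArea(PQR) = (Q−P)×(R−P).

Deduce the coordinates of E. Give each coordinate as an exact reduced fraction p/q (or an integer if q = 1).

E = (10/3, 2)

1. E_x = 10/3  [EB · CD = 160/9 ∩ 2·signedArea(EBD) = 8/9]
2. E_y = 2  [EB · CD = 160/9 ∩ 2·signedArea(EBD) = 8/9]
   → E = (10/3, 2)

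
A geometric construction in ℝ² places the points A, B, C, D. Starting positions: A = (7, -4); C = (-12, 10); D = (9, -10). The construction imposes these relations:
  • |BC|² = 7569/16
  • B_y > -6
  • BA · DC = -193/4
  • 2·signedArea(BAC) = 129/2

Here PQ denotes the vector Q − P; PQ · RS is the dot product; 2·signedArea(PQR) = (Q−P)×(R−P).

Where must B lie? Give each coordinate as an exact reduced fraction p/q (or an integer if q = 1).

B = (15/4, -5)

1. B_x = 15/4  [BA · DC = -193/4 ∩ 2·signedArea(BAC) = 129/2]
2. B_y = -5  [BA · DC = -193/4 ∩ 2·signedArea(BAC) = 129/2]
   → B = (15/4, -5)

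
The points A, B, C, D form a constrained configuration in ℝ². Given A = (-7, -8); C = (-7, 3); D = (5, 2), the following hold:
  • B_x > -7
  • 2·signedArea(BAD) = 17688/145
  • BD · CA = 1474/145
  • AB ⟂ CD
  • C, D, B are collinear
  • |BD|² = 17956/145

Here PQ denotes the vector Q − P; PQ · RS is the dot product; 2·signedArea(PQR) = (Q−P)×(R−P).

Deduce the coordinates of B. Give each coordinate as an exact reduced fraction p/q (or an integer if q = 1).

B = (-883/145, 424/145)

1. B_x = -883/145  [C, D, B are collinear ∩ AB ⟂ CD]
2. B_y = 424/145  [C, D, B are collinear ∩ AB ⟂ CD]
   → B = (-883/145, 424/145)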